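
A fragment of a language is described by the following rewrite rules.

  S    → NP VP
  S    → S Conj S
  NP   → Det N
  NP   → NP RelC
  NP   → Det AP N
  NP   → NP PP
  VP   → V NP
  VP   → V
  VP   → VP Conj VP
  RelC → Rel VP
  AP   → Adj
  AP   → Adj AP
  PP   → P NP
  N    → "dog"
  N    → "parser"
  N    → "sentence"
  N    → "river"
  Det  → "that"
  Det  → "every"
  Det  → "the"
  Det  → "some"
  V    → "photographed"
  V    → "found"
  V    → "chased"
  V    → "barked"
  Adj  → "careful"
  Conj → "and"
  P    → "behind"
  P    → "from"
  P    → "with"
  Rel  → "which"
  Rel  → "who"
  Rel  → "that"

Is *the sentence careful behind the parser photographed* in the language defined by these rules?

Ungrammatical

An N word can never sit immediately before an Adj word in any string this grammar generates, so the substring 'sentence careful' rules out a derivation.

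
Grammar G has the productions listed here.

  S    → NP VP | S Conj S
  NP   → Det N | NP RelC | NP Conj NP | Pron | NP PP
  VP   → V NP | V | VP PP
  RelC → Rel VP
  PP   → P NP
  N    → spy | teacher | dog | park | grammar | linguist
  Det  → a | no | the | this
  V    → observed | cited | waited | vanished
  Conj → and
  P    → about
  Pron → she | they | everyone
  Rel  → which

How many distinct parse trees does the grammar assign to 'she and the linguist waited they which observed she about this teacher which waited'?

8

Two of the 8 distinct bracketings:
[S [NP [NP [Pron she]] [Conj and] [NP [Det the] [N linguist]]] [VP [V waited] [NP [NP [Pron they]] [RelC [Rel which] [VP [V observed] [NP [NP [NP [Pron she]] [PP [P about] [NP [Det this] [N teacher]]]] [RelC [Rel which] [VP [V waited]]]]]]]]]
[S [NP [NP [Pron she]] [Conj and] [NP [Det the] [N linguist]]] [VP [V waited] [NP [NP [Pron they]] [RelC [Rel which] [VP [V observed] [NP [NP [Pron she]] [PP [P about] [NP [NP [Det this] [N teacher]] [RelC [Rel which] [VP [V waited]]]]]]]]]]]
The trees differ in how a recursive rule is bracketed over the same span.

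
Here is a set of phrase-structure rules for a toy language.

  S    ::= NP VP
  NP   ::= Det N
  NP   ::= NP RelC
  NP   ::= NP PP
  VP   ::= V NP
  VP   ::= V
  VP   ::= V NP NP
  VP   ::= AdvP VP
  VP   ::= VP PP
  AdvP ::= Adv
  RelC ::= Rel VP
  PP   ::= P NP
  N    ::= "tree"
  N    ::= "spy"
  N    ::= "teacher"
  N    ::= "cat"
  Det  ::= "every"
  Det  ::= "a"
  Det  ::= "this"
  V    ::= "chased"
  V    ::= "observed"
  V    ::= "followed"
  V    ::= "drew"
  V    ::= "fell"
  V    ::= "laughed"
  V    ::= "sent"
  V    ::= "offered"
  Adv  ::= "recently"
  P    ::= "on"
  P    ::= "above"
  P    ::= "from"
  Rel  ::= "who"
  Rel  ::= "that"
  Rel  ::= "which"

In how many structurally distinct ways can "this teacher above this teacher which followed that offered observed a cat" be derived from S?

3

Two of the 3 distinct bracketings:
[S [NP [NP [NP [NP [Det this] [N teacher]] [PP [P above] [NP [Det this] [N teacher]]]] [RelC [Rel which] [VP [V followed]]]] [RelC [Rel that] [VP [V offered]]]] [VP [V observed] [NP [Det a] [N cat]]]]
[S [NP [NP [NP [Det this] [N teacher]] [PP [P above] [NP [NP [Det this] [N teacher]] [RelC [Rel which] [VP [V followed]]]]]] [RelC [Rel that] [VP [V offered]]]] [VP [V observed] [NP [Det a] [N cat]]]]
The trees differ in how a recursive rule is bracketed over the same span.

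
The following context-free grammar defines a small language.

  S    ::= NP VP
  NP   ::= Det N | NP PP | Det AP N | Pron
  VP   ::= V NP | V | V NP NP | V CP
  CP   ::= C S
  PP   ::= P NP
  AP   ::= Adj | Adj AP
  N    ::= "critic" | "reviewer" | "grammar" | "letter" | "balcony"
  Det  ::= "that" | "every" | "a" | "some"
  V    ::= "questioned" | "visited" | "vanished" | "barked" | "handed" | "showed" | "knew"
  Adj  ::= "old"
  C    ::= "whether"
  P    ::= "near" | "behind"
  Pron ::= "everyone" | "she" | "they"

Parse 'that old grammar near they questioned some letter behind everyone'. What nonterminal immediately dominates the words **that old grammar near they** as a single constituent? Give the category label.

NP

[S [NP [NP [Det that] [AP [Adj old]] [N grammar]] [PP [P near] [NP [Pron they]]]] [VP [V questioned] [NP [NP [Det some] [N letter]] [PP [P behind] [NP [Pron everyone]]]]]]
The span 'that old grammar near they' is the NP node built by NP → NP PP.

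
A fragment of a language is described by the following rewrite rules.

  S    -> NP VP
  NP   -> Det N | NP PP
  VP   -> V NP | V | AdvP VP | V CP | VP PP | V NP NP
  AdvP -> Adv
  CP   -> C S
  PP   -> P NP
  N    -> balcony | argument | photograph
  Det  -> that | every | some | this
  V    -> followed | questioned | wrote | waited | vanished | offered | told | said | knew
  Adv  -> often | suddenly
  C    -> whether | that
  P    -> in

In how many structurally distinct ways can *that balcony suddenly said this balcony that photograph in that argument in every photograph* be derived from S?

9

Two of the 9 distinct bracketings:
[S [NP [Det that] [N balcony]] [VP [AdvP [Adv suddenly]] [VP [VP [V said] [NP [Det this] [N balcony]] [NP [Det that] [N photograph]]] [PP [P in] [NP [NP [Det that] [N argument]] [PP [P in] [NP [Det every] [N photograph]]]]]]]]
[S [NP [Det that] [N balcony]] [VP [AdvP [Adv suddenly]] [VP [VP [VP [V said] [NP [Det this] [N balcony]] [NP [Det that] [N photograph]]] [PP [P in] [NP [Det that] [N argument]]]] [PP [P in] [NP [Det every] [N photograph]]]]]]
The difference turns on whether NP → NP PP is used at the relevant span, versus an alternative expansion of NP.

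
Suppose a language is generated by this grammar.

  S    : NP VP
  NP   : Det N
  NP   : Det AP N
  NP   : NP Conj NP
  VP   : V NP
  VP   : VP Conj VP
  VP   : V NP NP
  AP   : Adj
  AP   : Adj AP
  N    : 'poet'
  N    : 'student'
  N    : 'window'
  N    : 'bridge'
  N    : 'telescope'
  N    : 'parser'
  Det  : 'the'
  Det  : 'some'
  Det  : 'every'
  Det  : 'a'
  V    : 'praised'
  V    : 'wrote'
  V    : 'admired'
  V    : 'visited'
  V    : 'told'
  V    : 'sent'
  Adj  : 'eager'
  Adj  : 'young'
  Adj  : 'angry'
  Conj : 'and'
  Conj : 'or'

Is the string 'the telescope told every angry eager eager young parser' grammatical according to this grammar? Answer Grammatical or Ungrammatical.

S
  NP
    Det: the
    N: telescope
  VP
    V: told
    NP
      Det: every
      AP
        Adj: angry
        AP
          Adj: eager
          AP
            Adj: eager
            AP
              Adj: young
      N: parser
Each bracket corresponds to one application of a listed rule, so the string is derivable from S.

Grammatical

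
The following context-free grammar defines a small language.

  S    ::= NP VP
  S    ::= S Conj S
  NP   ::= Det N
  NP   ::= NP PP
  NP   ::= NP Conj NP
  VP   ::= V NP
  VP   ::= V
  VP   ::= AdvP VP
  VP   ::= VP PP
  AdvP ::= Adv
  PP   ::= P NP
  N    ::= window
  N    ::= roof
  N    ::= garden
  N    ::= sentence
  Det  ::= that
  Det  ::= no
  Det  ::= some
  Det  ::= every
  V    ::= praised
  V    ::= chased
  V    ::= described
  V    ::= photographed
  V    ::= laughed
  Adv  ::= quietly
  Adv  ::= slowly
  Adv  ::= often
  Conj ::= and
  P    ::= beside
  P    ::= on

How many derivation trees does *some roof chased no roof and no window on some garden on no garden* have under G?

9

Two of the 9 distinct bracketings:
[S [NP [Det some] [N roof]] [VP [V chased] [NP [NP [NP [Det no] [N roof]] [Conj and] [NP [Det no] [N window]]] [PP [P on] [NP [NP [Det some] [N garden]] [PP [P on] [NP [Det no] [N garden]]]]]]]]
[S [NP [Det some] [N roof]] [VP [V chased] [NP [NP [NP [NP [Det no] [N roof]] [Conj and] [NP [Det no] [N window]]] [PP [P on] [NP [Det some] [N garden]]]] [PP [P on] [NP [Det no] [N garden]]]]]]
The trees differ in how a recursive rule is bracketed over the same span.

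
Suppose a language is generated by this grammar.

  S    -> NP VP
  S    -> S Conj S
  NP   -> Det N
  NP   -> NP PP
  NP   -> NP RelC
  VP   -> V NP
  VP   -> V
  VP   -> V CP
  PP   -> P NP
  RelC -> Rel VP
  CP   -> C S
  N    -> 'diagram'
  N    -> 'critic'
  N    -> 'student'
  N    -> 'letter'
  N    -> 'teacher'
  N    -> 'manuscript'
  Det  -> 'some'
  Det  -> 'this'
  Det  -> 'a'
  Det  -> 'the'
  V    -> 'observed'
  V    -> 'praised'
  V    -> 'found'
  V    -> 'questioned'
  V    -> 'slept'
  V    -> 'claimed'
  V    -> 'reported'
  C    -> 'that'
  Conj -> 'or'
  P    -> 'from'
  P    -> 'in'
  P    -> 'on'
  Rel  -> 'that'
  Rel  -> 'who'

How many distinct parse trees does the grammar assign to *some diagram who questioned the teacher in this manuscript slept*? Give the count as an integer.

The two bracketings:
[S [NP [NP [NP [Det some] [N diagram]] [RelC [Rel who] [VP [V questioned] [NP [Det the] [N teacher]]]]] [PP [P in] [NP [Det this] [N manuscript]]]] [VP [V slept]]]
[S [NP [NP [Det some] [N diagram]] [RelC [Rel who] [VP [V questioned] [NP [NP [Det the] [N teacher]] [PP [P in] [NP [Det this] [N manuscript]]]]]]] [VP [V slept]]]
The trees differ in how a recursive rule is bracketed over the same span.

2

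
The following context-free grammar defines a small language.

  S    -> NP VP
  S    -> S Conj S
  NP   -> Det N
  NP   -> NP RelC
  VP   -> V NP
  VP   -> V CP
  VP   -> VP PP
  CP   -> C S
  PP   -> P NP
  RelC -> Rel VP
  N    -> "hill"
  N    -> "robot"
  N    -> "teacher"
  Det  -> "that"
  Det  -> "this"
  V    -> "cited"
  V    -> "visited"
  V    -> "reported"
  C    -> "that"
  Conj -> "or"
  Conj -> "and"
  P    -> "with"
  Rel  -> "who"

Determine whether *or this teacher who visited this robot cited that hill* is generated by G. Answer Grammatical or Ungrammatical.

For S → NP VP, no prefix of the string parses as an NP. The alternative S rule S → S Conj S likewise has no satisfying split.

Ungrammatical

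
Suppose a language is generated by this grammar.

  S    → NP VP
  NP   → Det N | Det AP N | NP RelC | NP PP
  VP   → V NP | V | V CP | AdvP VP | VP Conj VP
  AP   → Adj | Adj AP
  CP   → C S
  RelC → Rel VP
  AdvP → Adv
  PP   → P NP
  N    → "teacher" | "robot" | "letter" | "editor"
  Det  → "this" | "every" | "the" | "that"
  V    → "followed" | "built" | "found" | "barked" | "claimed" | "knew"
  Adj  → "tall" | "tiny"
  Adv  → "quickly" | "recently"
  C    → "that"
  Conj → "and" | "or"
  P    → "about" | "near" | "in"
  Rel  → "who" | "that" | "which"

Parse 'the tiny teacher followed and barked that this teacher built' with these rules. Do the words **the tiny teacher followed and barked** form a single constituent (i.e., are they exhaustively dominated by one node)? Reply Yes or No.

[S [NP [Det the] [AP [Adj tiny]] [N teacher]] [VP [VP [V followed]] [Conj and] [VP [V barked] [CP [C that] [S [NP [Det this] [N teacher]] [VP [V built]]]]]]]
The smallest constituent containing 'the tiny teacher followed and barked' is the S spanning 'the tiny teacher followed and barked that this teacher built'; no single node in the tree dominates exactly the given words.

No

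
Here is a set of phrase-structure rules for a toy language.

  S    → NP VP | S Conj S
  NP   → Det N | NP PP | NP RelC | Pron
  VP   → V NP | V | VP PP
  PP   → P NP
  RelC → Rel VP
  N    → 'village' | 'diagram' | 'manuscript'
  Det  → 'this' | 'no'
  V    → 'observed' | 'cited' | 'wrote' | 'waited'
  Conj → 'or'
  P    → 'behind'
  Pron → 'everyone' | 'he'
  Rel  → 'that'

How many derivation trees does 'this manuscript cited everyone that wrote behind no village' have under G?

Two of the 3 distinct bracketings:
[S [NP [Det this] [N manuscript]] [VP [V cited] [NP [NP [NP [Pron everyone]] [RelC [Rel that] [VP [V wrote]]]] [PP [P behind] [NP [Det no] [N village]]]]]]
[S [NP [Det this] [N manuscript]] [VP [V cited] [NP [NP [Pron everyone]] [RelC [Rel that] [VP [VP [V wrote]] [PP [P behind] [NP [Det no] [N village]]]]]]]]
The difference turns on whether NP → NP PP is used at the relevant span, versus an alternative expansion of NP.

3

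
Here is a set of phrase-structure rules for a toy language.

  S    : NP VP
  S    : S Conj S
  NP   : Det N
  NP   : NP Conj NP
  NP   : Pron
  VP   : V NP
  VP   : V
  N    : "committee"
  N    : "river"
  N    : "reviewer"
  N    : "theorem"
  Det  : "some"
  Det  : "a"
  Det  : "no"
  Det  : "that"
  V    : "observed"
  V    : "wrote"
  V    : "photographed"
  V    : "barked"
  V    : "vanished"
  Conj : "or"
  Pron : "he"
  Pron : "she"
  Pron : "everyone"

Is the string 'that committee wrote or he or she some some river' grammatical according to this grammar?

A Pron word can never sit immediately before a Det word in any string this grammar generates, so the substring 'she some' rules out a derivation.

Ungrammatical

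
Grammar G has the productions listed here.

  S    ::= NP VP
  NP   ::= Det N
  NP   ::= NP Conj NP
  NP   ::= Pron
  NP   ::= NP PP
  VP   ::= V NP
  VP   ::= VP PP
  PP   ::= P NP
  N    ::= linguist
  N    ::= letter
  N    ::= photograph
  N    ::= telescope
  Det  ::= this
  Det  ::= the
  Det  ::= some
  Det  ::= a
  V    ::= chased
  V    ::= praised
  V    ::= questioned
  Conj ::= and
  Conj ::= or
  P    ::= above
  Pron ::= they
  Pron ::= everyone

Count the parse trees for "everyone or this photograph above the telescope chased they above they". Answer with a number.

4

Two of the 4 distinct bracketings:
[S [NP [NP [Pron everyone]] [Conj or] [NP [NP [Det this] [N photograph]] [PP [P above] [NP [Det the] [N telescope]]]]] [VP [V chased] [NP [NP [Pron they]] [PP [P above] [NP [Pron they]]]]]]
[S [NP [NP [Pron everyone]] [Conj or] [NP [NP [Det this] [N photograph]] [PP [P above] [NP [Det the] [N telescope]]]]] [VP [VP [V chased] [NP [Pron they]]] [PP [P above] [NP [Pron they]]]]]
The difference turns on whether VP → VP PP is used at the relevant span, versus an alternative expansion of VP.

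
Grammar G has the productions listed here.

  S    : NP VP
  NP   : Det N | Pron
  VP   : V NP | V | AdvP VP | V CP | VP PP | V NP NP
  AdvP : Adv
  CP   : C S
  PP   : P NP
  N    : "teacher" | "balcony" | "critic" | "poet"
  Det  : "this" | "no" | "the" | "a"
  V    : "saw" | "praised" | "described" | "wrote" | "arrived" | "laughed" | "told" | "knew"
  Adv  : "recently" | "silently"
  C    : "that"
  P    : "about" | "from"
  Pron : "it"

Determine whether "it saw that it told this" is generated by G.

For S → NP VP, the only prefix that parses as NP is 'it', but the remainder 'saw that it told this' is not a VP under these rules.

Ungrammatical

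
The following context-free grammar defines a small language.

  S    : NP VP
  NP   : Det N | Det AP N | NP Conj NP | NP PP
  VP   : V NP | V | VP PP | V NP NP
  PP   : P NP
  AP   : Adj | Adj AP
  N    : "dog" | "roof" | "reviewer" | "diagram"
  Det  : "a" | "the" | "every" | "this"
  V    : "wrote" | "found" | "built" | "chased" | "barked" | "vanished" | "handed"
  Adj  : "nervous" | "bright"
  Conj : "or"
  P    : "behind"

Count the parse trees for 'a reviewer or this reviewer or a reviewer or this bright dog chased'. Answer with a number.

5

Two of the 5 distinct bracketings:
[S [NP [NP [Det a] [N reviewer]] [Conj or] [NP [NP [Det this] [N reviewer]] [Conj or] [NP [NP [Det a] [N reviewer]] [Conj or] [NP [Det this] [AP [Adj bright]] [N dog]]]]] [VP [V chased]]]
[S [NP [NP [Det a] [N reviewer]] [Conj or] [NP [NP [NP [Det this] [N reviewer]] [Conj or] [NP [Det a] [N reviewer]]] [Conj or] [NP [Det this] [AP [Adj bright]] [N dog]]]] [VP [V chased]]]
The trees differ in how a recursive rule is bracketed over the same span.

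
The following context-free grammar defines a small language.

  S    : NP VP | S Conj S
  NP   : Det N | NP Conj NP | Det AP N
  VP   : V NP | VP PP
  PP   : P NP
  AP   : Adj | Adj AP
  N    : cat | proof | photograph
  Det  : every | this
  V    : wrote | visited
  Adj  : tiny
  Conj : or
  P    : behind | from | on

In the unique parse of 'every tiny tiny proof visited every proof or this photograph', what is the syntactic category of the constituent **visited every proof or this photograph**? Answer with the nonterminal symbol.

VP

S
  NP
    Det: every
    AP
      Adj: tiny
      AP
        Adj: tiny
    N: proof
  VP
    V: visited
    NP
      NP
        Det: every
        N: proof
      Conj: or
      NP
        Det: this
        N: photograph
The span 'visited every proof or this photograph' is the VP node built by VP → V NP.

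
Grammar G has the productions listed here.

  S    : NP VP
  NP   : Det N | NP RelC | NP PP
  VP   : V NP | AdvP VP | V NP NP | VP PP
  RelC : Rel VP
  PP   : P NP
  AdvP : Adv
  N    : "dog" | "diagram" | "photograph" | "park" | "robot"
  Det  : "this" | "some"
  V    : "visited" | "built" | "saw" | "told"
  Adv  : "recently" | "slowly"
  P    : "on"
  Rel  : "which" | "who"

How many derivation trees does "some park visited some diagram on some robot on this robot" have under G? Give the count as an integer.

5

Two of the 5 distinct bracketings:
[S [NP [Det some] [N park]] [VP [V visited] [NP [NP [Det some] [N diagram]] [PP [P on] [NP [NP [Det some] [N robot]] [PP [P on] [NP [Det this] [N robot]]]]]]]]
[S [NP [Det some] [N park]] [VP [V visited] [NP [NP [NP [Det some] [N diagram]] [PP [P on] [NP [Det some] [N robot]]]] [PP [P on] [NP [Det this] [N robot]]]]]]
The trees differ in how a recursive rule is bracketed over the same span.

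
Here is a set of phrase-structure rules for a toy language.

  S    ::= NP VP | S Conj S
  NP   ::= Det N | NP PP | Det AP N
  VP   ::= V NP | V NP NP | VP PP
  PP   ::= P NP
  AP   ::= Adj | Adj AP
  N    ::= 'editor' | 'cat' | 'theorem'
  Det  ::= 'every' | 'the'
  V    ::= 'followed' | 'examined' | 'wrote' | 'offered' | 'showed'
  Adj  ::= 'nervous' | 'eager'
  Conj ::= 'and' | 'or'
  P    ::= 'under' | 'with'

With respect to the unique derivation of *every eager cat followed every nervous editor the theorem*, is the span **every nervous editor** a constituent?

Yes

[S [NP [Det every] [AP [Adj eager]] [N cat]] [VP [V followed] [NP [Det every] [AP [Adj nervous]] [N editor]] [NP [Det the] [N theorem]]]]
The words 'every nervous editor' are exhaustively dominated by a single NP node (built by NP → Det AP N), so they form a constituent.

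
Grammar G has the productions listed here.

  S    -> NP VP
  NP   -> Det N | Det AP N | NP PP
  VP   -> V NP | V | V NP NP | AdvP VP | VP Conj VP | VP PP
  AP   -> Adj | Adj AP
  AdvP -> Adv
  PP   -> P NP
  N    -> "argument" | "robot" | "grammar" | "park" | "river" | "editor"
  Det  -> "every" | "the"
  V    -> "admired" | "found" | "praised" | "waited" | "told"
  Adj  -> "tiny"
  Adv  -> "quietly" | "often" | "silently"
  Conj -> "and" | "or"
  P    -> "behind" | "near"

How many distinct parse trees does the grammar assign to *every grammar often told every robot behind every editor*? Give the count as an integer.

3

Two of the 3 distinct bracketings:
[S [NP [Det every] [N grammar]] [VP [AdvP [Adv often]] [VP [V told] [NP [NP [Det every] [N robot]] [PP [P behind] [NP [Det every] [N editor]]]]]]]
[S [NP [Det every] [N grammar]] [VP [AdvP [Adv often]] [VP [VP [V told] [NP [Det every] [N robot]]] [PP [P behind] [NP [Det every] [N editor]]]]]]
The difference turns on whether NP → NP PP is used at the relevant span, versus an alternative expansion of NP.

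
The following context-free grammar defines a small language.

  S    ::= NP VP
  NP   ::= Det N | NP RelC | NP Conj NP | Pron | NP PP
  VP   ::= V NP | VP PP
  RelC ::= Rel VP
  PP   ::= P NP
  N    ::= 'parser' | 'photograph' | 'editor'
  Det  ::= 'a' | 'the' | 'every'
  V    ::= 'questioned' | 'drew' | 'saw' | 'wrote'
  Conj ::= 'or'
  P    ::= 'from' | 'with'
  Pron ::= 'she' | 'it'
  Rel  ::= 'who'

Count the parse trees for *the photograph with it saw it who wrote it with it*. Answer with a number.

4

Two of the 4 distinct bracketings:
[S [NP [NP [Det the] [N photograph]] [PP [P with] [NP [Pron it]]]] [VP [V saw] [NP [NP [Pron it]] [RelC [Rel who] [VP [V wrote] [NP [NP [Pron it]] [PP [P with] [NP [Pron it]]]]]]]]]
[S [NP [NP [Det the] [N photograph]] [PP [P with] [NP [Pron it]]]] [VP [V saw] [NP [NP [Pron it]] [RelC [Rel who] [VP [VP [V wrote] [NP [Pron it]]] [PP [P with] [NP [Pron it]]]]]]]]
The difference turns on whether VP → VP PP is used at the relevant span, versus an alternative expansion of VP.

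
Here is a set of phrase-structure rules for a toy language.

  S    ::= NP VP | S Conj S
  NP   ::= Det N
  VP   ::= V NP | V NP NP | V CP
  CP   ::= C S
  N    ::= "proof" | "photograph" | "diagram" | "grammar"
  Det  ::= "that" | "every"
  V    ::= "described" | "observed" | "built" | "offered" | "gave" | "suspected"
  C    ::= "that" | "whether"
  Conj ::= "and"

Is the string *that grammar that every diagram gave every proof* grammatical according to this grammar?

For S → NP VP, the only prefix that parses as NP is 'that grammar', but the remainder 'that every diagram gave every proof' is not a VP under these rules. The alternative S rule S → S Conj S likewise has no satisfying split.

Ungrammatical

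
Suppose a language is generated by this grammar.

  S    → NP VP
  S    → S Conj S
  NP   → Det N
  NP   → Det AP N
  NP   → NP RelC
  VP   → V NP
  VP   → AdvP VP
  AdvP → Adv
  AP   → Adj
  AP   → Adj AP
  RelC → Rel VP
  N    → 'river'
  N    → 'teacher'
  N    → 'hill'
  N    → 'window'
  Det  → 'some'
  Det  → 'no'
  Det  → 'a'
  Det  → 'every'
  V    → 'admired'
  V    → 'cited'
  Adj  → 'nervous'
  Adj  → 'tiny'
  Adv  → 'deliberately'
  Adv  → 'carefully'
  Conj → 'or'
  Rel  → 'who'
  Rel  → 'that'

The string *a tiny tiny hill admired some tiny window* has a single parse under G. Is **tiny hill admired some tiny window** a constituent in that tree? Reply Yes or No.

No

[S [NP [Det a] [AP [Adj tiny] [AP [Adj tiny]]] [N hill]] [VP [V admired] [NP [Det some] [AP [Adj tiny]] [N window]]]]
The smallest constituent containing 'tiny hill admired some tiny window' is the S spanning 'a tiny tiny hill admired some tiny window'; no single node in the tree dominates exactly the given words.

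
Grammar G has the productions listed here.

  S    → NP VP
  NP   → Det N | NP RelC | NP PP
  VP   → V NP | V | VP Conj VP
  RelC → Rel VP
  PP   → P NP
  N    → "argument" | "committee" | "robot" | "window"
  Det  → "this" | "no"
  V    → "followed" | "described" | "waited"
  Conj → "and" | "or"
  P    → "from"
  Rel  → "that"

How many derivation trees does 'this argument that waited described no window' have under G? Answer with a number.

1

[S [NP [NP [Det this] [N argument]] [RelC [Rel that] [VP [V waited]]]] [VP [V described] [NP [Det no] [N window]]]]
No rule offers an alternative attachment or grouping for any span, so this is the only derivation.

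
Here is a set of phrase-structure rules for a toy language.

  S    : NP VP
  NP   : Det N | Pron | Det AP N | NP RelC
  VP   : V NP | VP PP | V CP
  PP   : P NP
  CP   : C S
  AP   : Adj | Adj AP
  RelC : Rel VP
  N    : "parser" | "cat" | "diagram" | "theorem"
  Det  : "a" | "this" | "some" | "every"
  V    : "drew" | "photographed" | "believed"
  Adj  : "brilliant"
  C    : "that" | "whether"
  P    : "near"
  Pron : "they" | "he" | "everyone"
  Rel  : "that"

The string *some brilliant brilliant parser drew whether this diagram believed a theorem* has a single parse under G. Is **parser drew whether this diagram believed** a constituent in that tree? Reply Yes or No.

No

[S [NP [Det some] [AP [Adj brilliant] [AP [Adj brilliant]]] [N parser]] [VP [V drew] [CP [C whether] [S [NP [Det this] [N diagram]] [VP [V believed] [NP [Det a] [N theorem]]]]]]]
The smallest constituent containing 'parser drew whether this diagram believed' is the S spanning 'some brilliant brilliant parser drew whether this diagram believed a theorem'; no single node in the tree dominates exactly the given words.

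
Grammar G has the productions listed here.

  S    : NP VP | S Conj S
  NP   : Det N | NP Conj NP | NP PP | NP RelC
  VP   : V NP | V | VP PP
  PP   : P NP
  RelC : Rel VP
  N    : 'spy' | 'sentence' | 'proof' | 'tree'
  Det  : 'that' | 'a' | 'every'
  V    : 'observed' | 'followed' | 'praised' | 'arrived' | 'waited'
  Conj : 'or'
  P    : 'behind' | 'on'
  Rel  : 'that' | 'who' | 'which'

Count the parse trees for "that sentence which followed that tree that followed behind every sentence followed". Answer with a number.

Two of the 6 distinct bracketings:
[S [NP [NP [NP [Det that] [N sentence]] [RelC [Rel which] [VP [V followed] [NP [NP [Det that] [N tree]] [RelC [Rel that] [VP [V followed]]]]]]] [PP [P behind] [NP [Det every] [N sentence]]]] [VP [V followed]]]
[S [NP [NP [NP [NP [Det that] [N sentence]] [RelC [Rel which] [VP [V followed] [NP [Det that] [N tree]]]]] [RelC [Rel that] [VP [V followed]]]] [PP [P behind] [NP [Det every] [N sentence]]]] [VP [V followed]]]
The trees differ in how a recursive rule is bracketed over the same span.

6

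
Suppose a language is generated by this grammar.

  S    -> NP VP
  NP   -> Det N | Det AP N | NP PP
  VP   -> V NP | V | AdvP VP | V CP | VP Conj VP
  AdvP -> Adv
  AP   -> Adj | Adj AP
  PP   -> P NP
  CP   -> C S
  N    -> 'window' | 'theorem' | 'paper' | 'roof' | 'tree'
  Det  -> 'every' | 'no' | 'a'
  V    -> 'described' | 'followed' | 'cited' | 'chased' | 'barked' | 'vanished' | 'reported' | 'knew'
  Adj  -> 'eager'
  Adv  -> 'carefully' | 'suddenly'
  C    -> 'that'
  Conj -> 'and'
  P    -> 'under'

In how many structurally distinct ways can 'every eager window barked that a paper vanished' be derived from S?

[S [NP [Det every] [AP [Adj eager]] [N window]] [VP [V barked] [CP [C that] [S [NP [Det a] [N paper]] [VP [V vanished]]]]]]
No rule offers an alternative attachment or grouping for any span, so this is the only derivation.

1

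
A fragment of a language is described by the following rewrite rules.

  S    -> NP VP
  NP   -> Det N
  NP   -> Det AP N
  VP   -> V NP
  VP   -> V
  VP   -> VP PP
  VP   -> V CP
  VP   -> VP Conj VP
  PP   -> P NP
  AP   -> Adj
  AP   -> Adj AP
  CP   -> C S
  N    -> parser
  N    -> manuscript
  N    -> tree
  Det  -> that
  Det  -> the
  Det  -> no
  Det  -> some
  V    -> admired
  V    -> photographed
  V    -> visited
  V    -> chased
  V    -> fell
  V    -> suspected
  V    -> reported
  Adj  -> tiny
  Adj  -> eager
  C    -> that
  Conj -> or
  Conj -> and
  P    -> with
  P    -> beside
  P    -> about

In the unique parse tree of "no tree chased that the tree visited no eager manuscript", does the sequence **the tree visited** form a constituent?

No

[S [NP [Det no] [N tree]] [VP [V chased] [CP [C that] [S [NP [Det the] [N tree]] [VP [V visited] [NP [Det no] [AP [Adj eager]] [N manuscript]]]]]]]
The smallest constituent containing 'the tree visited' is the S spanning 'the tree visited no eager manuscript'; no single node in the tree dominates exactly the given words.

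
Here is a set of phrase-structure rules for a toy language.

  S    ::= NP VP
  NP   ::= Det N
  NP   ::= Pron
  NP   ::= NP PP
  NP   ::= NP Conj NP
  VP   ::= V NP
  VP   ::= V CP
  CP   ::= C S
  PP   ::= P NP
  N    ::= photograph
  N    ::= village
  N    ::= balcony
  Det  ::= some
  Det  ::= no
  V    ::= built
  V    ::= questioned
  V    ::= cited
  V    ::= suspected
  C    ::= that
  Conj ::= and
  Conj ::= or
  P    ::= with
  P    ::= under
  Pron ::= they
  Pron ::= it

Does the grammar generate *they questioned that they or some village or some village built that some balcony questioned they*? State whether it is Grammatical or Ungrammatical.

Grammatical

S
  NP
    Pron: they
  VP
    V: questioned
    CP
      C: that
      S
        NP
          NP
            Pron: they
          Conj: or
          NP
            NP
              Det: some
              N: village
            Conj: or
            NP
              Det: some
              N: village
        VP
          V: built
          CP
            C: that
            S
              NP
                Det: some
                N: balcony
              VP
                V: questioned
                NP
                  Pron: they
Each bracket corresponds to one application of a listed rule, so the string is derivable from S.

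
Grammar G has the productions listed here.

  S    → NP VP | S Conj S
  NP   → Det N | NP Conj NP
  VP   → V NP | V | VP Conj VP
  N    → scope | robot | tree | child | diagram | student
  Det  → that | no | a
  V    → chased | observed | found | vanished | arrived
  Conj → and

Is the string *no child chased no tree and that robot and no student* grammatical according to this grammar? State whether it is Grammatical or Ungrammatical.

Grammatical

[S [NP [Det no] [N child]] [VP [V chased] [NP [NP [Det no] [N tree]] [Conj and] [NP [NP [Det that] [N robot]] [Conj and] [NP [Det no] [N student]]]]]]
Each bracket corresponds to one application of a listed rule, so the string is derivable from S.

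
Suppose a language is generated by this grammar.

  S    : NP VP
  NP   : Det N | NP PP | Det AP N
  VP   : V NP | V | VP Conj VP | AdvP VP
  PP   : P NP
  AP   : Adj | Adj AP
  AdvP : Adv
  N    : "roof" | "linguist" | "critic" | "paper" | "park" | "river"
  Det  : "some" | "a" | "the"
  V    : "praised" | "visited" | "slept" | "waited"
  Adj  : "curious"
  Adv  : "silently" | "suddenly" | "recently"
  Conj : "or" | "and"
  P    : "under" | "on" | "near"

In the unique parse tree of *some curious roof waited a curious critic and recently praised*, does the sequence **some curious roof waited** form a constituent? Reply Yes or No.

No

[S [NP [Det some] [AP [Adj curious]] [N roof]] [VP [VP [V waited] [NP [Det a] [AP [Adj curious]] [N critic]]] [Conj and] [VP [AdvP [Adv recently]] [VP [V praised]]]]]
The smallest constituent containing 'some curious roof waited' is the S spanning 'some curious roof waited a curious critic and recently praised'; no single node in the tree dominates exactly the given words.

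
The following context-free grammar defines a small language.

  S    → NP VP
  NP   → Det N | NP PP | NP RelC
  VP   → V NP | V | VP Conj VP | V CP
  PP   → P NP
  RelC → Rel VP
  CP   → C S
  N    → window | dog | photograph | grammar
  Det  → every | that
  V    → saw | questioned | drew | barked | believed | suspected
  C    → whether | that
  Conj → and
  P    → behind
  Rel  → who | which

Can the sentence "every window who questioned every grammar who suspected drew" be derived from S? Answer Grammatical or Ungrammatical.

[S [NP [NP [Det every] [N window]] [RelC [Rel who] [VP [V questioned] [NP [NP [Det every] [N grammar]] [RelC [Rel who] [VP [V suspected]]]]]]] [VP [V drew]]]
The bracketing above is licensed at every node by one of the given productions, with S at the root.

Grammatical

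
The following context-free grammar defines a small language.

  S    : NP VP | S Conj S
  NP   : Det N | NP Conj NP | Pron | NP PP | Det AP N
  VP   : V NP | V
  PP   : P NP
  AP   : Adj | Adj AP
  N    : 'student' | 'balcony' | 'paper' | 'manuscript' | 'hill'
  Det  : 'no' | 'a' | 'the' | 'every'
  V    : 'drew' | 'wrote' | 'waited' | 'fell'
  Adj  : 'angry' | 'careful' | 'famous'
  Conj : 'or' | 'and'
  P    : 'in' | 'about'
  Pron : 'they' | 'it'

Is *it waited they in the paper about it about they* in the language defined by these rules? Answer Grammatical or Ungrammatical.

[S [NP [Pron it]] [VP [V waited] [NP [NP [Pron they]] [PP [P in] [NP [NP [Det the] [N paper]] [PP [P about] [NP [NP [Pron it]] [PP [P about] [NP [Pron they]]]]]]]]]]
Each bracket corresponds to one application of a listed rule, so the string is derivable from S.

Grammatical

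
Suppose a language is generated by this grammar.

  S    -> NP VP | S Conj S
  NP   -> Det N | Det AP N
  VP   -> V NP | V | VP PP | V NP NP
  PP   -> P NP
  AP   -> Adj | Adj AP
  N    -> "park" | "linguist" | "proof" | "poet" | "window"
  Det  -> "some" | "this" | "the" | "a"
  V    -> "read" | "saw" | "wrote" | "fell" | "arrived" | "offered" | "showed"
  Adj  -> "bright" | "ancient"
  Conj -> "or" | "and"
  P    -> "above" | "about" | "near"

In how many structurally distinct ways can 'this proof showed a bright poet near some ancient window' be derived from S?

[S [NP [Det this] [N proof]] [VP [VP [V showed] [NP [Det a] [AP [Adj bright]] [N poet]]] [PP [P near] [NP [Det some] [AP [Adj ancient]] [N window]]]]]
No rule offers an alternative attachment or grouping for any span, so this is the only derivation.

1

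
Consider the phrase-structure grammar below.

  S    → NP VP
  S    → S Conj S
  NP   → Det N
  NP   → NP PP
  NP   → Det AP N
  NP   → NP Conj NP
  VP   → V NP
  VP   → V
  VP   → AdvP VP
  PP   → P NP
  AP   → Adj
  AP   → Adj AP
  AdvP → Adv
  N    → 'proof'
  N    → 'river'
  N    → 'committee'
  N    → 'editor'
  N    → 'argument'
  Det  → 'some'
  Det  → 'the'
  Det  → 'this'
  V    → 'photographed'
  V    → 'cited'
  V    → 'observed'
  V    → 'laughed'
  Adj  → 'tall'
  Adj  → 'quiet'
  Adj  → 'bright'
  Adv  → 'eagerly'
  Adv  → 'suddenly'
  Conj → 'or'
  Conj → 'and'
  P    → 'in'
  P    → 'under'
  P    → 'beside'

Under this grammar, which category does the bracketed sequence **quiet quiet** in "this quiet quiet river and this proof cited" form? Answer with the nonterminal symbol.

AP

S
  NP
    NP
      Det: this
      AP
        Adj: quiet
        AP
          Adj: quiet
      N: river
    Conj: and
    NP
      Det: this
      N: proof
  VP
    V: cited
The span 'quiet quiet' is the AP node built by AP → Adj AP.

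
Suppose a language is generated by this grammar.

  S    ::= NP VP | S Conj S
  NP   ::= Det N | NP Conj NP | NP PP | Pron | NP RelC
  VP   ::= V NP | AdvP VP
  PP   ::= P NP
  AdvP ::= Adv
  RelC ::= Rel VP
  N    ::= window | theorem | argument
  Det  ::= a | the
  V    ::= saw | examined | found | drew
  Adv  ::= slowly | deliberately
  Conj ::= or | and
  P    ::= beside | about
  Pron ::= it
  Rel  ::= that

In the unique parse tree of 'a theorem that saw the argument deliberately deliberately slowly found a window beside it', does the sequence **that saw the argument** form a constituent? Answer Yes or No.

Yes

[S [NP [NP [Det a] [N theorem]] [RelC [Rel that] [VP [V saw] [NP [Det the] [N argument]]]]] [VP [AdvP [Adv deliberately]] [VP [AdvP [Adv deliberately]] [VP [AdvP [Adv slowly]] [VP [V found] [NP [NP [Det a] [N window]] [PP [P beside] [NP [Pron it]]]]]]]]]
The words 'that saw the argument' are exhaustively dominated by a single RelC node (built by RelC → Rel VP), so they form a constituent.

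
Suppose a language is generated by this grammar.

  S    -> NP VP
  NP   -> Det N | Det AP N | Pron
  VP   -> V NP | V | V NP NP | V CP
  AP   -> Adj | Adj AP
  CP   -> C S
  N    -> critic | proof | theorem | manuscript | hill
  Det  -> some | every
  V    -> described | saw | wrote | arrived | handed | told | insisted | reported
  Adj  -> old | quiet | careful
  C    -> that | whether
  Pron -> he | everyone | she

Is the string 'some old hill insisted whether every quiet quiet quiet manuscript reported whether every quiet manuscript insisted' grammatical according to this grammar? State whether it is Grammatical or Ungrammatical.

Grammatical

S
  NP
    Det: some
    AP
      Adj: old
    N: hill
  VP
    V: insisted
    CP
      C: whether
      S
        NP
          Det: every
          AP
            Adj: quiet
            AP
              Adj: quiet
              AP
                Adj: quiet
          N: manuscript
        VP
          V: reported
          CP
            C: whether
            S
              NP
                Det: every
                AP
                  Adj: quiet
                N: manuscript
              VP
                V: insisted
Every word is introduced by a lexical rule and the phrasal rules combine the resulting categories into a single S.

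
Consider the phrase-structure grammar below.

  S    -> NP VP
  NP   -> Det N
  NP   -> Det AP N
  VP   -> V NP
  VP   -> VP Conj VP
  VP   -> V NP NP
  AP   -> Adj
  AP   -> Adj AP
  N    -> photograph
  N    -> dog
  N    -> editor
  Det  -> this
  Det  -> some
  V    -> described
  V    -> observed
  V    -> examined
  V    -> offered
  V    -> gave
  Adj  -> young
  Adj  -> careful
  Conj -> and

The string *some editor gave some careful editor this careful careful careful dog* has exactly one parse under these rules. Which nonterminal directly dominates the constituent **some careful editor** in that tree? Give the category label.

[S [NP [Det some] [N editor]] [VP [V gave] [NP [Det some] [AP [Adj careful]] [N editor]] [NP [Det this] [AP [Adj careful] [AP [Adj careful] [AP [Adj careful]]]] [N dog]]]]
The span 'some careful editor' is the NP node built by NP → Det AP N.
Its mother is the VP built by VP → V NP NP.

VP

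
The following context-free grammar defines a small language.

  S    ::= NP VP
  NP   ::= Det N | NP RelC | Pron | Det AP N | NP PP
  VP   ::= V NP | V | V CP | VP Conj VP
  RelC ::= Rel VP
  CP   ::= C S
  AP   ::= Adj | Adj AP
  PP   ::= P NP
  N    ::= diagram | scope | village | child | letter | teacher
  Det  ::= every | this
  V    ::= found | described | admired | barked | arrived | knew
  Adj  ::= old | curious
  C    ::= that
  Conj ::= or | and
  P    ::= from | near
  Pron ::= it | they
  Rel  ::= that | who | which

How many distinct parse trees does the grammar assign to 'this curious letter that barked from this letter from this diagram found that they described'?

2

The two bracketings:
[S [NP [NP [NP [Det this] [AP [Adj curious]] [N letter]] [RelC [Rel that] [VP [V barked]]]] [PP [P from] [NP [NP [Det this] [N letter]] [PP [P from] [NP [Det this] [N diagram]]]]]] [VP [V found] [CP [C that] [S [NP [Pron they]] [VP [V described]]]]]]
[S [NP [NP [NP [NP [Det this] [AP [Adj curious]] [N letter]] [RelC [Rel that] [VP [V barked]]]] [PP [P from] [NP [Det this] [N letter]]]] [PP [P from] [NP [Det this] [N diagram]]]] [VP [V found] [CP [C that] [S [NP [Pron they]] [VP [V described]]]]]]
The trees differ in how a recursive rule is bracketed over the same span.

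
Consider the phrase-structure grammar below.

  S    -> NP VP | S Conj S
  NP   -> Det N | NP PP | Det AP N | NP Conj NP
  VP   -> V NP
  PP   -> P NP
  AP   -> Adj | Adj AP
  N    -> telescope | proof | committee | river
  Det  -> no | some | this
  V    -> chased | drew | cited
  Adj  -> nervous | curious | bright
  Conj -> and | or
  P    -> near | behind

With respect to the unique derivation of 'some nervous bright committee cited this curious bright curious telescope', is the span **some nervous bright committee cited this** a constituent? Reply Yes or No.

[S [NP [Det some] [AP [Adj nervous] [AP [Adj bright]]] [N committee]] [VP [V cited] [NP [Det this] [AP [Adj curious] [AP [Adj bright] [AP [Adj curious]]]] [N telescope]]]]
The smallest constituent containing 'some nervous bright committee cited this' is the S spanning 'some nervous bright committee cited this curious bright curious telescope'; no single node in the tree dominates exactly the given words.

No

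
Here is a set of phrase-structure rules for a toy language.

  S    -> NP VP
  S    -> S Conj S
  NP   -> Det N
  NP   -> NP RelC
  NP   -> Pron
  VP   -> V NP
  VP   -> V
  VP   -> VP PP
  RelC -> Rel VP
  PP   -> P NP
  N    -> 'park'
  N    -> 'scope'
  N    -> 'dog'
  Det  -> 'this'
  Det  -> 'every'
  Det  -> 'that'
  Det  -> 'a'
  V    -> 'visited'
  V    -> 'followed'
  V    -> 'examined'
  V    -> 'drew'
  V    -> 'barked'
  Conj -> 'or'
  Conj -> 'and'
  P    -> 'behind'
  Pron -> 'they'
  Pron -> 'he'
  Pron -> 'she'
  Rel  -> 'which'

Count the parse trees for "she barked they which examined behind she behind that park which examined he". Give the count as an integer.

Two of the 4 distinct bracketings:
[S [NP [Pron she]] [VP [V barked] [NP [NP [Pron they]] [RelC [Rel which] [VP [VP [VP [V examined]] [PP [P behind] [NP [Pron she]]]] [PP [P behind] [NP [NP [Det that] [N park]] [RelC [Rel which] [VP [V examined] [NP [Pron he]]]]]]]]]]]
[S [NP [Pron she]] [VP [V barked] [NP [NP [NP [Pron they]] [RelC [Rel which] [VP [VP [VP [V examined]] [PP [P behind] [NP [Pron she]]]] [PP [P behind] [NP [Det that] [N park]]]]]] [RelC [Rel which] [VP [V examined] [NP [Pron he]]]]]]]
The trees differ in how a recursive rule is bracketed over the same span.

4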